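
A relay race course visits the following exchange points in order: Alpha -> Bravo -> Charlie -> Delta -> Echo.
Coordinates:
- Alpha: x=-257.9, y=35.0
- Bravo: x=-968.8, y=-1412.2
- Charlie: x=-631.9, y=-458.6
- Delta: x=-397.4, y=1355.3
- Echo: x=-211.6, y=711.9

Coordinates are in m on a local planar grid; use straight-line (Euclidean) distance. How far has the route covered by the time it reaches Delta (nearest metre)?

4453 m

Leg distances:
Alpha→Bravo: 1612.4 m  (cumulative 1612.4 m)
Bravo→Charlie: 1011.4 m  (cumulative 2623.7 m)
Charlie→Delta: 1829.0 m  (cumulative 4452.7 m)
Cumulative distance at Delta ≈ 4453 m.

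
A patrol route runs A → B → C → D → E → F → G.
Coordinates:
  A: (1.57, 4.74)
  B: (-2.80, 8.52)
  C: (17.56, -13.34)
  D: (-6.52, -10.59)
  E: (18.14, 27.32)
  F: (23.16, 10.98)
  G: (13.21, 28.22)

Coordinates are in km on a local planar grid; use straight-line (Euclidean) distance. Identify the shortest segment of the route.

A–B

Leg distances:
A→B: 5.8 km
B→C: 29.9 km
C→D: 24.2 km
D→E: 45.2 km
E→F: 17.1 km
F→G: 19.9 km
The shortest leg is A–B at 5.8 km.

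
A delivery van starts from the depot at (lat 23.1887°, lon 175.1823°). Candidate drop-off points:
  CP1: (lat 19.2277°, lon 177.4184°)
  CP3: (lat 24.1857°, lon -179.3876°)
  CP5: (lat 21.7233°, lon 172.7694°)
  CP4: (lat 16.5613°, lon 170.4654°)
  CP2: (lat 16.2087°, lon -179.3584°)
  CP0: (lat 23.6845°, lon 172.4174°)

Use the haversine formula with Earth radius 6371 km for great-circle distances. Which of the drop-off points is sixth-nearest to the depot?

CP2

Distance to each, sorted:
CP0: 287.4 km
CP5: 296.7 km
CP1: 497.7 km
CP3: 563.9 km
CP4: 886.6 km
CP2: 963.6 km
The sixth-nearest is CP2 at 963.6 km.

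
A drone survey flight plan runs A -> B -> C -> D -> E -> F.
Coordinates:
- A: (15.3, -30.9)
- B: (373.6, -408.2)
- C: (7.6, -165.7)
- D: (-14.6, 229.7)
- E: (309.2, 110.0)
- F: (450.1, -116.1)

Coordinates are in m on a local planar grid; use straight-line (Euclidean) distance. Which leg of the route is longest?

A–B

Leg distances:
A→B: 520.3 m
B→C: 439.0 m
C→D: 396.0 m
D→E: 345.2 m
E→F: 266.4 m
The longest leg is A–B at 520.3 m.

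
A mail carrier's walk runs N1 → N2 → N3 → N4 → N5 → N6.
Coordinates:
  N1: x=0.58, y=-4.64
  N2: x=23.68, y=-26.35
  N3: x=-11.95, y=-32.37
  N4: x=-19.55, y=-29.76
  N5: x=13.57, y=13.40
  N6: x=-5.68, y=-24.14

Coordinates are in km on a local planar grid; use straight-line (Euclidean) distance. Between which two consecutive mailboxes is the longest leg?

Leg distances:
N1→N2: 31.7 km
N2→N3: 36.1 km
N3→N4: 8.0 km
N4→N5: 54.4 km
N5→N6: 42.2 km
The longest leg is N4–N5 at 54.4 km.

N4–N5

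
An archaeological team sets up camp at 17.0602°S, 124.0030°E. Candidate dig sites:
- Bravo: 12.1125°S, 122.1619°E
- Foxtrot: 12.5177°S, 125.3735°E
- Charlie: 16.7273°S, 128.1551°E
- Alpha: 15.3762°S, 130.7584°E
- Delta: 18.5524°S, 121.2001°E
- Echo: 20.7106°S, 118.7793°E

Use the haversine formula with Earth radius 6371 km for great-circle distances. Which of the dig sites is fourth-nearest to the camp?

Distances from the camp (17.0602°S, 124.0030°E):
Delta: 340.0 km
Charlie: 443.3 km
Foxtrot: 526.1 km
Bravo: 584.7 km
Echo: 683.1 km
Alpha: 745.1 km
The fourth-nearest is Bravo at 584.7 km.

Bravo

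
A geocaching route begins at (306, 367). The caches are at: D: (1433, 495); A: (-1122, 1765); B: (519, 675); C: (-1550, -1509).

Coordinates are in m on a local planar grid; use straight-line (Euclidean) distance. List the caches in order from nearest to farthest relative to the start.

Distances from the start:
B (519, 675): 374.5 m
D (1433, 495): 1134.2 m
A (-1122, 1765): 1998.4 m
C (-1550, -1509): 2639.0 m

B, D, A, C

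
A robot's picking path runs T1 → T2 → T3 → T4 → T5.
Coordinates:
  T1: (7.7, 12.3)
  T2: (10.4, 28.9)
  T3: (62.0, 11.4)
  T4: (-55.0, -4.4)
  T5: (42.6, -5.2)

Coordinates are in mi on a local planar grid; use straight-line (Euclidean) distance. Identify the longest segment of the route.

T3–T4

Leg distances:
T1→T2: 16.8 mi
T2→T3: 54.5 mi
T3→T4: 118.1 mi
T4→T5: 97.6 mi
The longest leg is T3–T4 at 118.1 mi.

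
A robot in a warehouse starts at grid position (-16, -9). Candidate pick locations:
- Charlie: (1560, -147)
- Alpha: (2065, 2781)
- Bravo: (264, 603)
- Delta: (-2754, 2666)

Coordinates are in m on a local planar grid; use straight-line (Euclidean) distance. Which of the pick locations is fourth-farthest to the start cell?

Distance to each, sorted:
Delta: 3827.8 m
Alpha: 3480.6 m
Charlie: 1582.0 m
Bravo: 673.0 m
The fourth-farthest is Bravo at 673.0 m.

Bravo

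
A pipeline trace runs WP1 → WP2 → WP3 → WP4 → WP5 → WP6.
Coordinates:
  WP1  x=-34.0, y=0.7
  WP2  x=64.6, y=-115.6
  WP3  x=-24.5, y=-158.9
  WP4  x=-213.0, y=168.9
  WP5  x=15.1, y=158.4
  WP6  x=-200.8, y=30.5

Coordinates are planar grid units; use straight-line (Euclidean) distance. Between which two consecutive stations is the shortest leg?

Leg distances:
WP1→WP2: 152.5
WP2→WP3: 99.1
WP3→WP4: 378.1
WP4→WP5: 228.3
WP5→WP6: 250.9
The shortest leg is WP2–WP3 at 99.1.

WP2–WP3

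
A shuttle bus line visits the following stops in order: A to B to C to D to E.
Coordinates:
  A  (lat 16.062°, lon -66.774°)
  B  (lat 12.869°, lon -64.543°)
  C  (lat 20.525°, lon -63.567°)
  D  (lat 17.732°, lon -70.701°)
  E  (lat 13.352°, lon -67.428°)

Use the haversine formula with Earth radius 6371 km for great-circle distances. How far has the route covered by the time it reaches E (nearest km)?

2697 km

Leg distances:
A→B: 428.6 km  (cumulative 428.6 km)
B→C: 857.6 km  (cumulative 1286.3 km)
C→D: 811.1 km  (cumulative 2097.4 km)
D→E: 600.1 km  (cumulative 2697.5 km)
Cumulative distance at E ≈ 2697 km.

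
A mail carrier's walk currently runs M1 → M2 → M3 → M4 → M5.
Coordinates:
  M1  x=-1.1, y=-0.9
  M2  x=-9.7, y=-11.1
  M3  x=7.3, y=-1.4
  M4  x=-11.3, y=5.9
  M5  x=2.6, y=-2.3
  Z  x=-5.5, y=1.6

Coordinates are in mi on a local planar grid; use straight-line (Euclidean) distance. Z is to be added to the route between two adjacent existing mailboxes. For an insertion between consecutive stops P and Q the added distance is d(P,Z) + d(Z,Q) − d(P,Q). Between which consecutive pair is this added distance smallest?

between M4 and M5

Added distance for inserting Z between each consecutive pair:
M1–M2: 5.1 mi
M2–M3: 7.0 mi
M3–M4: 0.4 mi
M4–M5: 0.1 mi
Smallest added distance is 0.1 mi, inserting between M4 and M5.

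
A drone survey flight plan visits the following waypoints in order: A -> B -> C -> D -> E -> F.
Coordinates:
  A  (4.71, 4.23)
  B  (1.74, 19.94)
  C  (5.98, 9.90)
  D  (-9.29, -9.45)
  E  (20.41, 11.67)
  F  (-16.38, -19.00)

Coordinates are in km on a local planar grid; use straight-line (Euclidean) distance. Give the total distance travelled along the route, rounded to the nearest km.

136 km

Leg distances:
A→B: 16.0 km  (cumulative 16.0 km)
B→C: 10.9 km  (cumulative 26.9 km)
C→D: 24.6 km  (cumulative 51.5 km)
D→E: 36.4 km  (cumulative 88.0 km)
E→F: 47.9 km  (cumulative 135.9 km)
Total route length ≈ 136 km.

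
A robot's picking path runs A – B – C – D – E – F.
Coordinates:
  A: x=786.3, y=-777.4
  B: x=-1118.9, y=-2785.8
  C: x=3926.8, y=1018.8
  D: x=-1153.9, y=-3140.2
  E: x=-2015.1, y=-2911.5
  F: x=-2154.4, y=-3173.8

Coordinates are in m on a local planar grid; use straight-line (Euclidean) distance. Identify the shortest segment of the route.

Leg distances:
A→B: 2768.3 m
B→C: 6319.3 m
C→D: 6565.9 m
D→E: 891.0 m
E→F: 297.0 m
The shortest leg is E–F at 297.0 m.

E–F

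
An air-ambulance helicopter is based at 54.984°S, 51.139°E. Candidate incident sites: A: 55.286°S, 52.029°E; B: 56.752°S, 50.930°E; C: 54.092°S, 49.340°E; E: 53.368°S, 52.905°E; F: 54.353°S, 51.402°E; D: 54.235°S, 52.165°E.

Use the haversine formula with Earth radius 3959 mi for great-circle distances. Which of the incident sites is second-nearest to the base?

F

Distance to each, sorted:
A: 40.9 mi
F: 44.8 mi
D: 66.1 mi
C: 94.9 mi
B: 122.4 mi
E: 132.5 mi
The second-nearest is F at 44.8 mi.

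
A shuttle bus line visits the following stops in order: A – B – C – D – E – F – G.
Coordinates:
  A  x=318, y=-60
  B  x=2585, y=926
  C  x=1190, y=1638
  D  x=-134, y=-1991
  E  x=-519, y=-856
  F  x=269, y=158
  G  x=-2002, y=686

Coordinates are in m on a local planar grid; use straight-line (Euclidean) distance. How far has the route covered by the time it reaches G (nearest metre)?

12716 m

Leg distances:
A→B: 2472.1 m  (cumulative 2472.1 m)
B→C: 1566.2 m  (cumulative 4038.3 m)
C→D: 3863.0 m  (cumulative 7901.3 m)
D→E: 1198.5 m  (cumulative 9099.8 m)
E→F: 1284.2 m  (cumulative 10384.0 m)
F→G: 2331.6 m  (cumulative 12715.6 m)
Cumulative distance at G ≈ 12716 m.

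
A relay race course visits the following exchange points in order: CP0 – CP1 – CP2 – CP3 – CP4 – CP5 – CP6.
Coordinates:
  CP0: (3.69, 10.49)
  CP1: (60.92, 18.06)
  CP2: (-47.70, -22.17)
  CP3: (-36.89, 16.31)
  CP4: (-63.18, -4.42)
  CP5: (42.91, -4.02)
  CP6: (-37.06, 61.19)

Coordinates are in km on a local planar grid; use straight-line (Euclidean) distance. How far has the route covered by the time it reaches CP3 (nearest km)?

214 km

Leg distances:
CP0→CP1: 57.7 km  (cumulative 57.7 km)
CP1→CP2: 115.8 km  (cumulative 173.6 km)
CP2→CP3: 40.0 km  (cumulative 213.5 km)
Cumulative distance at CP3 ≈ 214 km.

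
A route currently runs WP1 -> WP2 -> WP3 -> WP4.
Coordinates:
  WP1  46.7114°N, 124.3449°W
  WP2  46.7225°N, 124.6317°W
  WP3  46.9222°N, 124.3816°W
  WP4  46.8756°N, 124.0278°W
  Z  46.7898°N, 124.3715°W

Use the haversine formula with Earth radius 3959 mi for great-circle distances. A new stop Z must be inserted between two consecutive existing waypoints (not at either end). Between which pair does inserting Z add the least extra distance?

Added distance for inserting Z between each consecutive pair:
WP1–WP2: 5.1 mi
WP2–WP3: 4.2 mi
WP3–WP4: 9.4 mi
Smallest added distance is 4.2 mi, inserting between WP2 and WP3.

between WP2 and WP3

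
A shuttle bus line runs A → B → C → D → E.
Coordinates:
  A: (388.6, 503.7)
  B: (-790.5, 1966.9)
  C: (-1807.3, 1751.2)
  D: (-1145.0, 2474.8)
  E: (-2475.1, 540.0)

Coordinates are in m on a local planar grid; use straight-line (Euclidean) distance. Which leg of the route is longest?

D–E

Leg distances:
A→B: 1879.2 m
B→C: 1039.4 m
C→D: 980.9 m
D→E: 2347.9 m
The longest leg is D–E at 2347.9 m.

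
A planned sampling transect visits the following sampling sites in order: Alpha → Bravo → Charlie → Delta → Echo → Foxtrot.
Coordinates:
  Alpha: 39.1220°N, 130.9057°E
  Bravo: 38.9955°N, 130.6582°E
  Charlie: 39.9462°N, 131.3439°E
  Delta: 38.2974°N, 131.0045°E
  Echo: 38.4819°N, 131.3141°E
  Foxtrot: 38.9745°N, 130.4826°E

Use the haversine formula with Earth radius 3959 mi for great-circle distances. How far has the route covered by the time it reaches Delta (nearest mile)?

Leg distances:
Alpha→Bravo: 15.9 mi  (cumulative 15.9 mi)
Bravo→Charlie: 75.2 mi  (cumulative 91.1 mi)
Charlie→Delta: 115.4 mi  (cumulative 206.5 mi)
Cumulative distance at Delta ≈ 206 mi.

206 mi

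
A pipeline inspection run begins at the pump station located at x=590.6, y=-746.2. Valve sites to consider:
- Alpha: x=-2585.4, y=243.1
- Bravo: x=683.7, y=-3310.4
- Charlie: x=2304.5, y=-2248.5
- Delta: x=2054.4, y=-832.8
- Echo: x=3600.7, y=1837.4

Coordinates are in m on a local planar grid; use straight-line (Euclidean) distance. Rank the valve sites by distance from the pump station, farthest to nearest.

Echo, Alpha, Bravo, Charlie, Delta

Distance from the pump station at x=590.6, y=-746.2 to each:
Echo x=3600.7, y=1837.4: 3966.8 m
Alpha x=-2585.4, y=243.1: 3326.5 m
Bravo x=683.7, y=-3310.4: 2565.9 m
Charlie x=2304.5, y=-2248.5: 2279.1 m
Delta x=2054.4, y=-832.8: 1466.4 m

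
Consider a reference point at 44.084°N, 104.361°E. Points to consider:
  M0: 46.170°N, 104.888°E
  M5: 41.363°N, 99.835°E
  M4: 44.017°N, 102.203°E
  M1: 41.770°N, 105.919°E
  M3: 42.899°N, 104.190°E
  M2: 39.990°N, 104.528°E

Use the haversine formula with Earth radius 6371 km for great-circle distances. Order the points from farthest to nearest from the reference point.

Distance from the reference point at 44.084°N, 104.361°E to each:
M5 41.363°N, 99.835°E: 477.6 km
M2 39.990°N, 104.528°E: 455.4 km
M1 41.770°N, 105.919°E: 286.9 km
M0 46.170°N, 104.888°E: 235.6 km
M4 44.017°N, 102.203°E: 172.6 km
M3 42.899°N, 104.190°E: 132.5 km

M5, M2, M1, M0, M4, M3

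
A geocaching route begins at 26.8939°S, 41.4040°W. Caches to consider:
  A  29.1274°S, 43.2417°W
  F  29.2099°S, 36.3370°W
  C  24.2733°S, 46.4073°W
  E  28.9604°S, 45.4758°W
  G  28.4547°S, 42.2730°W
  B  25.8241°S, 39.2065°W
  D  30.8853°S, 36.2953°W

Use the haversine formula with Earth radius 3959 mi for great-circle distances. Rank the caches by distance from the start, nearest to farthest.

Computing each great-circle distance from 26.8939°S, 41.4040°W:
G 28.4547°S, 42.2730°W: 120.2 mi
B 25.8241°S, 39.2065°W: 154.8 mi
A 29.1274°S, 43.2417°W: 190.7 mi
E 28.9604°S, 45.4758°W: 286.6 mi
F 29.2099°S, 36.3370°W: 347.9 mi
C 24.2733°S, 46.4073°W: 360.5 mi
D 30.8853°S, 36.2953°W: 414.1 mi

G, B, A, E, F, C, D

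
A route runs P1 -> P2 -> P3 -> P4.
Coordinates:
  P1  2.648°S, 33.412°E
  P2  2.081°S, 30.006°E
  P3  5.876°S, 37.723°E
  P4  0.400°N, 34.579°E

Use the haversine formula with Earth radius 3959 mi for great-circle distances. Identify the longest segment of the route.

Leg distances:
P1→P2: 238.4 mi
P2→P3: 593.0 mi
P3→P4: 484.9 mi
The longest leg is P2–P3 at 593.0 mi.

P2–P3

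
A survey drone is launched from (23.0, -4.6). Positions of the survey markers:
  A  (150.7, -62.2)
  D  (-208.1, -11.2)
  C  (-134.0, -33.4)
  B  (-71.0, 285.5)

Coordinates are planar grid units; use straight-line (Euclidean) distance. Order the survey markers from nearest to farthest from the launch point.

A, C, D, B

Distance from the launch point at (23.0, -4.6) to each:
A (150.7, -62.2): 140.1
C (-134.0, -33.4): 159.6
D (-208.1, -11.2): 231.2
B (-71.0, 285.5): 304.9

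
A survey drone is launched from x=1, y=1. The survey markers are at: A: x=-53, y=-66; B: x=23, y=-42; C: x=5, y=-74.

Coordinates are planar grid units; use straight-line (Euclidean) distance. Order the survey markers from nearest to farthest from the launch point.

Computing each straight-line distance from x=1, y=1:
B x=23, y=-42: 48.3
C x=5, y=-74: 75.1
A x=-53, y=-66: 86.1

B, C, A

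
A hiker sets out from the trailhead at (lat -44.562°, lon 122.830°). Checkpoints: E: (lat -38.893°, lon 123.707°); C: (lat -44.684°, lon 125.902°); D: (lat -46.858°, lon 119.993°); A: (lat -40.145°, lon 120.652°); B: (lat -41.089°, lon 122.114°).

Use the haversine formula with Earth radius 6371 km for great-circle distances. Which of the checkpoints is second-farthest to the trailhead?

Distance to each, sorted:
E: 634.5 km
A: 522.7 km
B: 390.6 km
D: 337.2 km
C: 243.5 km
The second-farthest is A at 522.7 km.

A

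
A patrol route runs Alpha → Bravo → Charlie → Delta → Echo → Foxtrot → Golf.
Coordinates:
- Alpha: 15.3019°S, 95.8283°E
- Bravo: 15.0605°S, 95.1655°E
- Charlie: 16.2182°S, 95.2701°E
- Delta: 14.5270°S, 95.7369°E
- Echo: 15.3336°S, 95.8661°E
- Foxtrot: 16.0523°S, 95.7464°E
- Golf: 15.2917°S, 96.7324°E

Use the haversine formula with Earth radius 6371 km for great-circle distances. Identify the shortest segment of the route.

Alpha–Bravo

Leg distances:
Alpha→Bravo: 76.0 km
Bravo→Charlie: 129.2 km
Charlie→Delta: 194.6 km
Delta→Echo: 90.8 km
Echo→Foxtrot: 80.9 km
Foxtrot→Golf: 135.3 km
The shortest leg is Alpha–Bravo at 76.0 km.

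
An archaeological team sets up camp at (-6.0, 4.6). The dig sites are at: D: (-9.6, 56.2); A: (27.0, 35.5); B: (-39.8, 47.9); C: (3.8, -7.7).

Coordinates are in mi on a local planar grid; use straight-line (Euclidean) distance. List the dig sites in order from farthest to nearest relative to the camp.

B, D, A, C

Distance from the camp at (-6.0, 4.6) to each:
B (-39.8, 47.9): 54.9 mi
D (-9.6, 56.2): 51.7 mi
A (27.0, 35.5): 45.2 mi
C (3.8, -7.7): 15.7 mi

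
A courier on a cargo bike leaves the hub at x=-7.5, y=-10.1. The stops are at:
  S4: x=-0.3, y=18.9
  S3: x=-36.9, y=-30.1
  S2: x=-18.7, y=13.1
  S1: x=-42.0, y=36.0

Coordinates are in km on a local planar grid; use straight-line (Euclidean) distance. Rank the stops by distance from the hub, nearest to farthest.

S2, S4, S3, S1

Distance from the hub at x=-7.5, y=-10.1 to each:
S2 x=-18.7, y=13.1: 25.8 km
S4 x=-0.3, y=18.9: 29.9 km
S3 x=-36.9, y=-30.1: 35.6 km
S1 x=-42.0, y=36.0: 57.6 km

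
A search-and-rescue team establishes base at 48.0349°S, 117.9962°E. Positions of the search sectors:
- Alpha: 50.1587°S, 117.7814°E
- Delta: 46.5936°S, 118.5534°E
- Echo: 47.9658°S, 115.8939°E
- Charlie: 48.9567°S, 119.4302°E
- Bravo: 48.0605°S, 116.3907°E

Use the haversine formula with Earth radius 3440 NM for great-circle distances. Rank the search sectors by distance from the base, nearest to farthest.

Distances from the base:
Bravo 48.0605°S, 116.3907°E: 64.5 NM
Charlie 48.9567°S, 119.4302°E: 79.5 NM
Echo 47.9658°S, 115.8939°E: 84.6 NM
Delta 46.5936°S, 118.5534°E: 89.5 NM
Alpha 50.1587°S, 117.7814°E: 127.8 NM

Bravo, Charlie, Echo, Delta, Alpha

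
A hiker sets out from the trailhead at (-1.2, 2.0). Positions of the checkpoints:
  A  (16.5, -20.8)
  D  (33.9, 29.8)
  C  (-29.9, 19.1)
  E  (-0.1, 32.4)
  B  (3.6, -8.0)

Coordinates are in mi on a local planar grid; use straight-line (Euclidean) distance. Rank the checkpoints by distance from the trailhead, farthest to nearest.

D, C, E, A, B

Computing each straight-line distance from (-1.2, 2.0):
D (33.9, 29.8): 44.8 mi
C (-29.9, 19.1): 33.4 mi
E (-0.1, 32.4): 30.4 mi
A (16.5, -20.8): 28.9 mi
B (3.6, -8.0): 11.1 mi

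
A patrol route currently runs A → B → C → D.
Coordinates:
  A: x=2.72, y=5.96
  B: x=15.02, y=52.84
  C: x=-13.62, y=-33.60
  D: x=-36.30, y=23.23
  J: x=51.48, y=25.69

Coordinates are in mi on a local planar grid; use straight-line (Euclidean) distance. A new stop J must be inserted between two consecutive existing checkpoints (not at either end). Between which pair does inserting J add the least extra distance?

Added distance for inserting J between each consecutive pair:
A–B: 49.6 mi
B–C: 42.5 mi
C–D: 114.7 mi
Smallest added distance is 42.5 mi, inserting between B and C.

between B and C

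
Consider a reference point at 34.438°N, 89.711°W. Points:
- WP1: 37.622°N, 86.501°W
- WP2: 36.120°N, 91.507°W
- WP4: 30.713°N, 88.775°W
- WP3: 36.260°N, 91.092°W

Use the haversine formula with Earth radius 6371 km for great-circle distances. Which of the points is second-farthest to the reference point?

WP4

Distance to each, sorted:
WP1: 456.7 km
WP4: 423.4 km
WP2: 248.1 km
WP3: 238.2 km
The second-farthest is WP4 at 423.4 km.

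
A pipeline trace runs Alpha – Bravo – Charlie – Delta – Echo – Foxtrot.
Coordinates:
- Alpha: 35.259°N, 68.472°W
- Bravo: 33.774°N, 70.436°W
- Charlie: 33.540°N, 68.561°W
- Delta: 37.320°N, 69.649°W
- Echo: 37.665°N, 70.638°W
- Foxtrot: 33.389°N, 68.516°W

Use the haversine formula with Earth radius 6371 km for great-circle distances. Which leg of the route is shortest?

Leg distances:
Alpha→Bravo: 244.2 km
Bravo→Charlie: 175.5 km
Charlie→Delta: 431.7 km
Delta→Echo: 95.3 km
Echo→Foxtrot: 512.7 km
The shortest leg is Delta–Echo at 95.3 km.

Delta–Echo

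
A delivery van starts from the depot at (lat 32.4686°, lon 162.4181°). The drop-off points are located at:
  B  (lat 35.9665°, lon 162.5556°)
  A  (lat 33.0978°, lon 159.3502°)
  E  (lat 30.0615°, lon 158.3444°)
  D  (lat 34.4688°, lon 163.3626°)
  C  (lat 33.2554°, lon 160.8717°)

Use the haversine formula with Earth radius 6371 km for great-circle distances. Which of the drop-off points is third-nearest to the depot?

Distance to each, sorted:
C: 168.9 km
D: 239.0 km
A: 295.2 km
B: 389.2 km
E: 470.6 km
The third-nearest is A at 295.2 km.

A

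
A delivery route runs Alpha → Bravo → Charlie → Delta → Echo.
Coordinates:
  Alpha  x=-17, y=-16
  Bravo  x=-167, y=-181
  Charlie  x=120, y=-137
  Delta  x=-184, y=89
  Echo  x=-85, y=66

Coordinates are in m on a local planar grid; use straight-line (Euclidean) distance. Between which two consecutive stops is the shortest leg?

Delta–Echo

Leg distances:
Alpha→Bravo: 223.0 m
Bravo→Charlie: 290.4 m
Charlie→Delta: 378.8 m
Delta→Echo: 101.6 m
The shortest leg is Delta–Echo at 101.6 m.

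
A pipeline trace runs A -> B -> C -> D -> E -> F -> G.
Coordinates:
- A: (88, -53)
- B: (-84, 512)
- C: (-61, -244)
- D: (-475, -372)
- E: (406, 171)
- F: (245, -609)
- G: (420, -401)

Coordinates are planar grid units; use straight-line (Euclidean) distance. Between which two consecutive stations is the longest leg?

Leg distances:
A→B: 590.6
B→C: 756.3
C→D: 433.3
D→E: 1034.9
E→F: 796.4
F→G: 271.8
The longest leg is D–E at 1034.9.

D–E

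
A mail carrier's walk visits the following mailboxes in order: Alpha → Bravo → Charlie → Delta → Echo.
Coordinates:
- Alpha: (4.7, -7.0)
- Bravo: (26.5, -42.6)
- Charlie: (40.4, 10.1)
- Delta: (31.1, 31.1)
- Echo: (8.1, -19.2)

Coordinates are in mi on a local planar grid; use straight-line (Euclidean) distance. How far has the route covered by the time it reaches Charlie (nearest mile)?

Leg distances:
Alpha→Bravo: 41.7 mi  (cumulative 41.7 mi)
Bravo→Charlie: 54.5 mi  (cumulative 96.2 mi)
Cumulative distance at Charlie ≈ 96 mi.

96 mi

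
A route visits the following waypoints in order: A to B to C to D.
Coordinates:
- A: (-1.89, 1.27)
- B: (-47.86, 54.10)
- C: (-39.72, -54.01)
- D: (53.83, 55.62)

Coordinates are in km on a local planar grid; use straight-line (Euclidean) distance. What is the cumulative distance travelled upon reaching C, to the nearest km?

178 km

Leg distances:
A→B: 70.0 km  (cumulative 70.0 km)
B→C: 108.4 km  (cumulative 178.4 km)
Cumulative distance at C ≈ 178 km.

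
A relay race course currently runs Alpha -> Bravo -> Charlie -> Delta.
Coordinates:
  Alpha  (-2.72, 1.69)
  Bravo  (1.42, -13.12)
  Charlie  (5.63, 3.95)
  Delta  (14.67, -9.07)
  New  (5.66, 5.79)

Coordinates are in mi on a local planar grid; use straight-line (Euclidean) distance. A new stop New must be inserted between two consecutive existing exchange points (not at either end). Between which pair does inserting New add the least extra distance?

Added distance for inserting New between each consecutive pair:
Alpha–Bravo: 13.3 mi
Bravo–Charlie: 3.6 mi
Charlie–Delta: 3.4 mi
Smallest added distance is 3.4 mi, inserting between Charlie and Delta.

between Charlie and Delta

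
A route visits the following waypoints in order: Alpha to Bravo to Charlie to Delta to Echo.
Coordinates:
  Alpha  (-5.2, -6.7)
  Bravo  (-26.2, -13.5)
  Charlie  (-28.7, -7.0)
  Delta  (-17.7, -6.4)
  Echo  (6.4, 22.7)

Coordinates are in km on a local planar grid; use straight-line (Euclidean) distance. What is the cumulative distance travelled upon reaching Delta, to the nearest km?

40 km

Leg distances:
Alpha→Bravo: 22.1 km  (cumulative 22.1 km)
Bravo→Charlie: 7.0 km  (cumulative 29.0 km)
Charlie→Delta: 11.0 km  (cumulative 40.1 km)
Cumulative distance at Delta ≈ 40 km.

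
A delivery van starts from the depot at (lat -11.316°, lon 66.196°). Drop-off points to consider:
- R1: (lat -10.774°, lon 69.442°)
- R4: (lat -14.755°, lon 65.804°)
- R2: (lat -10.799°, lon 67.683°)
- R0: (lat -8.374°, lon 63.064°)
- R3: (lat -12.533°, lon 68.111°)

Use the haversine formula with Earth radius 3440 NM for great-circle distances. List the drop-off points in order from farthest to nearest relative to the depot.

R0, R4, R1, R3, R2

Distances from the depot:
R0 (lat -8.374°, lon 63.064°): 256.0 NM
R4 (lat -14.755°, lon 65.804°): 207.7 NM
R1 (lat -10.774°, lon 69.442°): 194.0 NM
R3 (lat -12.533°, lon 68.111°): 134.1 NM
R2 (lat -10.799°, lon 67.683°): 93.0 NM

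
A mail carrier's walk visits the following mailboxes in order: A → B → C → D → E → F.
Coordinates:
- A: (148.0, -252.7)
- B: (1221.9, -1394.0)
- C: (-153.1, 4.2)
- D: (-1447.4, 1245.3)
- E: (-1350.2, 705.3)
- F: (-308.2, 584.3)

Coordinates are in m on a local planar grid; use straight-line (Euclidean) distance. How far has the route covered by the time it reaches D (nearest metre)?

5321 m

Leg distances:
A→B: 1567.1 m  (cumulative 1567.1 m)
B→C: 1961.0 m  (cumulative 3528.1 m)
C→D: 1793.2 m  (cumulative 5321.3 m)
Cumulative distance at D ≈ 5321 m.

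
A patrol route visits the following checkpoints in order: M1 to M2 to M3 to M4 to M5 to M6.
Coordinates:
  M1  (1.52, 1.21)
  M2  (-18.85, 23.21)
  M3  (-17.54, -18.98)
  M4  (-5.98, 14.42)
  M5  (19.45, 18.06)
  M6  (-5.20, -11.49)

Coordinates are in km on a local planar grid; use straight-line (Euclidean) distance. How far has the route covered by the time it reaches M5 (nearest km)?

133 km

Leg distances:
M1→M2: 30.0 km  (cumulative 30.0 km)
M2→M3: 42.2 km  (cumulative 72.2 km)
M3→M4: 35.3 km  (cumulative 107.5 km)
M4→M5: 25.7 km  (cumulative 133.2 km)
Cumulative distance at M5 ≈ 133 km.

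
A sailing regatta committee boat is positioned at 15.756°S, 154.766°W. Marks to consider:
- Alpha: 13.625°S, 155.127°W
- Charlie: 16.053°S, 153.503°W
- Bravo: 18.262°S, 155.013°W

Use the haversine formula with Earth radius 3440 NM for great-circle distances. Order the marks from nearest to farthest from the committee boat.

Charlie, Alpha, Bravo

Distances from the committee boat:
Charlie 16.053°S, 153.503°W: 75.1 NM
Alpha 13.625°S, 155.127°W: 129.6 NM
Bravo 18.262°S, 155.013°W: 151.1 NM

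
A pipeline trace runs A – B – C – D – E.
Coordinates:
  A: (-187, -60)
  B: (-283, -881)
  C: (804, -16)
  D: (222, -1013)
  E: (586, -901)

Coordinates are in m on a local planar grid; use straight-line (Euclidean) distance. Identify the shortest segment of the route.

D–E

Leg distances:
A→B: 826.6 m
B→C: 1389.2 m
C→D: 1154.4 m
D→E: 380.8 m
The shortest leg is D–E at 380.8 m.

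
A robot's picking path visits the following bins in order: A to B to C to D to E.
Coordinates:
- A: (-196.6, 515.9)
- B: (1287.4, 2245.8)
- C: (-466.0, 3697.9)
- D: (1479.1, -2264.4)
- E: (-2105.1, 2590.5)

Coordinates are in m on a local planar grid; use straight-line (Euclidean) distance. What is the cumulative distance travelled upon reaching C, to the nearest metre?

4556 m

Leg distances:
A→B: 2279.2 m  (cumulative 2279.2 m)
B→C: 2276.6 m  (cumulative 4555.8 m)
Cumulative distance at C ≈ 4556 m.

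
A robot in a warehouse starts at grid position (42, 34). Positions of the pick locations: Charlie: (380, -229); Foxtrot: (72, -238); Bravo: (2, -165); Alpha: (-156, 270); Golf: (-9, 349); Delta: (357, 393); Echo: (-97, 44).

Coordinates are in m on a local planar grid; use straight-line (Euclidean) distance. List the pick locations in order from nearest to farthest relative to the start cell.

Computing each straight-line distance from (42, 34):
Echo (-97, 44): 139.4 m
Bravo (2, -165): 203.0 m
Foxtrot (72, -238): 273.6 m
Alpha (-156, 270): 308.1 m
Golf (-9, 349): 319.1 m
Charlie (380, -229): 428.3 m
Delta (357, 393): 477.6 m

Echo, Bravo, Foxtrot, Alpha, Golf, Charlie, Delta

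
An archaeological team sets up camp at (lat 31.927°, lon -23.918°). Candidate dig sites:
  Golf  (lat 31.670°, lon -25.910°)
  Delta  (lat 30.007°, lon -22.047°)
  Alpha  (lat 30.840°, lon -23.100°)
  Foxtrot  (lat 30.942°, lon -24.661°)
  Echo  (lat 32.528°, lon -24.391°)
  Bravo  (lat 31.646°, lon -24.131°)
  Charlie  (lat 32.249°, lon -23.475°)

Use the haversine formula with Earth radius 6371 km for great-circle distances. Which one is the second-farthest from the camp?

Distance to each, sorted:
Delta: 278.2 km
Golf: 190.4 km
Alpha: 143.7 km
Foxtrot: 130.3 km
Echo: 80.3 km
Charlie: 55.0 km
Bravo: 37.2 km
The second-farthest is Golf at 190.4 km.

Golf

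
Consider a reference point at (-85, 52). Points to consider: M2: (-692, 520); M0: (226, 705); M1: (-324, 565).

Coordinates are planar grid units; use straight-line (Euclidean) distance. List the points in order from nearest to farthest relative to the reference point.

M1, M0, M2

Distances from the reference point:
M1 (-324, 565): 565.9
M0 (226, 705): 723.3
M2 (-692, 520): 766.5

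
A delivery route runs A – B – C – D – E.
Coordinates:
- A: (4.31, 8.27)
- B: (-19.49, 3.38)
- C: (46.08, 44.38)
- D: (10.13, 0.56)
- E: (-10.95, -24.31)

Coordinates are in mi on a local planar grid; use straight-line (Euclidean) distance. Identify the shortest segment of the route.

A–B

Leg distances:
A→B: 24.3 mi
B→C: 77.3 mi
C→D: 56.7 mi
D→E: 32.6 mi
The shortest leg is A–B at 24.3 mi.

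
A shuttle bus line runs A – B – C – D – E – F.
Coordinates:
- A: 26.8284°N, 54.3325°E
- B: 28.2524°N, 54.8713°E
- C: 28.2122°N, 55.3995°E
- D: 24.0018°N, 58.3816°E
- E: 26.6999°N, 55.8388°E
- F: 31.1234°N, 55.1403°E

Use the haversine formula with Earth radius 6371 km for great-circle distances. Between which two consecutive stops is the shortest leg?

Leg distances:
A→B: 167.0 km
B→C: 51.9 km
C→D: 554.8 km
D→E: 394.1 km
E→F: 496.5 km
The shortest leg is B–C at 51.9 km.

B–C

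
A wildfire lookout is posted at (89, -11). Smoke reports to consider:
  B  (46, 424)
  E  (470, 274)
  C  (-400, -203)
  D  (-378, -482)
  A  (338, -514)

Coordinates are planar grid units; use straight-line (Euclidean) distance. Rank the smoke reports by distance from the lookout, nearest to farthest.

B, E, C, A, D

Computing each straight-line distance from (89, -11):
B (46, 424): 437.1
E (470, 274): 475.8
C (-400, -203): 525.3
A (338, -514): 561.3
D (-378, -482): 663.3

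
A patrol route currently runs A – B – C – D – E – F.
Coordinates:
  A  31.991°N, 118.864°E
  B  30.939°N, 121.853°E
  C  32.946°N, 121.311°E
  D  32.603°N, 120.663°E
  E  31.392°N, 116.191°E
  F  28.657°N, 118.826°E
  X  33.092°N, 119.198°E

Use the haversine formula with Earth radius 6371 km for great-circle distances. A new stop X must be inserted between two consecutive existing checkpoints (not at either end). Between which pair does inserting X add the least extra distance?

Added distance for inserting X between each consecutive pair:
A–B: 166.0 km
B–C: 315.1 km
C–D: 273.3 km
D–E: 44.8 km
E–F: 438.6 km
Smallest added distance is 44.8 km, inserting between D and E.

between D and E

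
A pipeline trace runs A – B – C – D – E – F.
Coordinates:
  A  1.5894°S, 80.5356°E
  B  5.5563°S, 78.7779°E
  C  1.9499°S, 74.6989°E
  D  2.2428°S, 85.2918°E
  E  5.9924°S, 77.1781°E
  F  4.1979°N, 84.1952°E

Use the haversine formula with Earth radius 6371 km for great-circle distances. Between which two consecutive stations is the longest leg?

Leg distances:
A→B: 482.3 km
B→C: 604.6 km
C→D: 1177.5 km
D→E: 991.6 km
E→F: 1375.1 km
The longest leg is E–F at 1375.1 km.

E–F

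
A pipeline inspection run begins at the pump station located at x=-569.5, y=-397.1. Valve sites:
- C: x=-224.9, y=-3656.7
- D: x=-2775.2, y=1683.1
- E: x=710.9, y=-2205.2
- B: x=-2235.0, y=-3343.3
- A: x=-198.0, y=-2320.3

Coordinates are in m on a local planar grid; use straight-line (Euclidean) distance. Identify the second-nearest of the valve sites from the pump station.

E

Distance to each, sorted:
A: 1958.8 m
E: 2215.5 m
D: 3031.9 m
C: 3277.8 m
B: 3384.4 m
The second-nearest is E at 2215.5 m.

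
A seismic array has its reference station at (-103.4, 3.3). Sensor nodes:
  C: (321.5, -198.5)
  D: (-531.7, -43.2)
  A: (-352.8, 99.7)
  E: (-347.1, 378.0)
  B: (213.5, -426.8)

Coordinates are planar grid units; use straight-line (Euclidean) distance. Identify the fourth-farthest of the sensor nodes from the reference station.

D

Distance to each, sorted:
B: 534.2
C: 470.4
E: 447.0
D: 430.8
A: 267.4
The fourth-farthest is D at 430.8.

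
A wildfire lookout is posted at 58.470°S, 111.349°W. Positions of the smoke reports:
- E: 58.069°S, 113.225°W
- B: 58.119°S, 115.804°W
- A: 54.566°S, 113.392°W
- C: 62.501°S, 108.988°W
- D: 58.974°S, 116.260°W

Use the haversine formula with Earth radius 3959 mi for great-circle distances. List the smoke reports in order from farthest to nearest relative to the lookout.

C, A, D, B, E

Computing each great-circle distance from 58.470°S, 111.349°W:
C 62.501°S, 108.988°W: 289.8 mi
A 54.566°S, 113.392°W: 280.7 mi
D 58.974°S, 116.260°W: 179.5 mi
B 58.119°S, 115.804°W: 163.6 mi
E 58.069°S, 113.225°W: 73.6 mi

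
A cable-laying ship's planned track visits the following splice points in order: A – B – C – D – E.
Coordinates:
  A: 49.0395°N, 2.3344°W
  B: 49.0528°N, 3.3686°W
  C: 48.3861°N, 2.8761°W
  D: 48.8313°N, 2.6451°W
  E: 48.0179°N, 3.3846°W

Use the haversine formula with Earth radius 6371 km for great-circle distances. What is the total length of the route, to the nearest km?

316 km

Leg distances:
A→B: 75.4 km  (cumulative 75.4 km)
B→C: 82.5 km  (cumulative 157.9 km)
C→D: 52.3 km  (cumulative 210.2 km)
D→E: 105.6 km  (cumulative 315.8 km)
Total route length ≈ 316 km.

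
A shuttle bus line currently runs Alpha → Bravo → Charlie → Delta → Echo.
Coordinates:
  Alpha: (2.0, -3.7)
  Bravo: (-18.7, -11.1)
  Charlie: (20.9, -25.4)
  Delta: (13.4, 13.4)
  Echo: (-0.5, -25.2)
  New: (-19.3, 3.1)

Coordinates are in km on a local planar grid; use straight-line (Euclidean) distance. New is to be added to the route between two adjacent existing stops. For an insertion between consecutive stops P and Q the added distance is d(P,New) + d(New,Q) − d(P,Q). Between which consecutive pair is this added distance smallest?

Added distance for inserting New between each consecutive pair:
Alpha–Bravo: 14.6 km
Bravo–Charlie: 21.4 km
Charlie–Delta: 44.0 km
Delta–Echo: 27.2 km
Smallest added distance is 14.6 km, inserting between Alpha and Bravo.

between Alpha and Bravo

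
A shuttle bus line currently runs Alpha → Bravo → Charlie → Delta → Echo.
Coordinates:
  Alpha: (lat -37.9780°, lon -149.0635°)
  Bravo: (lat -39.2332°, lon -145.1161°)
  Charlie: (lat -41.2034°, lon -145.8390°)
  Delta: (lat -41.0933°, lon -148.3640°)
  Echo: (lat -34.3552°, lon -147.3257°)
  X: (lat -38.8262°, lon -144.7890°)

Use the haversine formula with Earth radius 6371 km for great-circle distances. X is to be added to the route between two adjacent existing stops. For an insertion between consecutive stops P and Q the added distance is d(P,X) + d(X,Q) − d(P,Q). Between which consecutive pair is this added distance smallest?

between Alpha and Bravo

Added distance for inserting X between each consecutive pair:
Alpha–Bravo: 67.3 km
Bravo–Charlie: 104.9 km
Charlie–Delta: 462.7 km
Delta–Echo: 186.9 km
Smallest added distance is 67.3 km, inserting between Alpha and Bravo.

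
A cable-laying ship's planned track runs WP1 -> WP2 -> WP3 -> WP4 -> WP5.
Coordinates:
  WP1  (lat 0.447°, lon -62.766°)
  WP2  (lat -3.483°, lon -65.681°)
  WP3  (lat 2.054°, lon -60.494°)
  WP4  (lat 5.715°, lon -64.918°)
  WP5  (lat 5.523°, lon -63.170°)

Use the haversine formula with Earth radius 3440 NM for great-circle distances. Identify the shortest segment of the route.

WP4–WP5

Leg distances:
WP1→WP2: 293.7 NM
WP2→WP3: 455.4 NM
WP3→WP4: 344.3 NM
WP4→WP5: 105.1 NM
The shortest leg is WP4–WP5 at 105.1 NM.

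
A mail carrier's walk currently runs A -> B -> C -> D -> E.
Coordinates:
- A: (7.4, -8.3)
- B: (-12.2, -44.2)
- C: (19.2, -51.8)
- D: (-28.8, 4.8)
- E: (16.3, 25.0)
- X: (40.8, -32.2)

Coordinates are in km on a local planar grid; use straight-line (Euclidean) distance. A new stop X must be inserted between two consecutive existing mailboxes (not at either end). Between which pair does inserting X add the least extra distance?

Added distance for inserting X between each consecutive pair:
A–B: 54.5 km
B–C: 51.2 km
C–D: 33.8 km
D–E: 91.6 km
Smallest added distance is 33.8 km, inserting between C and D.

between C and D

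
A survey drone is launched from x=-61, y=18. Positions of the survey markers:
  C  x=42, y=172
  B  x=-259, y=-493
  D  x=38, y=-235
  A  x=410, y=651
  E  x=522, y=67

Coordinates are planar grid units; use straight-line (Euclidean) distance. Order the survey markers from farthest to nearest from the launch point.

Distances from the launch point:
A x=410, y=651: 789.0
E x=522, y=67: 585.1
B x=-259, y=-493: 548.0
D x=38, y=-235: 271.7
C x=42, y=172: 185.3

A, E, B, D, C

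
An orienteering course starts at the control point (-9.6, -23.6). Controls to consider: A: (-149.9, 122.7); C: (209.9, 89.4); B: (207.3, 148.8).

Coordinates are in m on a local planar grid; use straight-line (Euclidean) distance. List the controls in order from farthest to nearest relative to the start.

B, C, A

Computing each straight-line distance from (-9.6, -23.6):
B (207.3, 148.8): 277.1 m
C (209.9, 89.4): 246.9 m
A (-149.9, 122.7): 202.7 m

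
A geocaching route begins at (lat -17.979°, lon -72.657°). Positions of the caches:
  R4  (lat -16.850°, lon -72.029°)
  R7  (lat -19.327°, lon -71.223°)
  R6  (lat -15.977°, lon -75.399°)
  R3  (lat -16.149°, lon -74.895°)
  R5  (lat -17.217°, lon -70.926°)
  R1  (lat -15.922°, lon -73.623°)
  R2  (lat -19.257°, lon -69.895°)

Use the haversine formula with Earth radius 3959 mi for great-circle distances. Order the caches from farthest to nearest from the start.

R6, R2, R3, R1, R7, R5, R4

Distances from the start:
R6 (lat -15.977°, lon -75.399°): 228.0 mi
R2 (lat -19.257°, lon -69.895°): 201.3 mi
R3 (lat -16.149°, lon -74.895°): 194.5 mi
R1 (lat -15.922°, lon -73.623°): 155.8 mi
R7 (lat -19.327°, lon -71.223°): 132.2 mi
R5 (lat -17.217°, lon -70.926°): 125.6 mi
R4 (lat -16.850°, lon -72.029°): 88.3 mi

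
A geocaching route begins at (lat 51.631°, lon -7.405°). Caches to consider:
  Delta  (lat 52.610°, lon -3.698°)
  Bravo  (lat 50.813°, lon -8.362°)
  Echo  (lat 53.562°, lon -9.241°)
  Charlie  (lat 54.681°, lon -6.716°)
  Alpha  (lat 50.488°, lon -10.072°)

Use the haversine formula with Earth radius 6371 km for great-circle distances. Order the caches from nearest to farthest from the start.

Distances from the start:
Bravo (lat 50.813°, lon -8.362°): 112.8 km
Alpha (lat 50.488°, lon -10.072°): 225.6 km
Echo (lat 53.562°, lon -9.241°): 247.9 km
Delta (lat 52.610°, lon -3.698°): 275.5 km
Charlie (lat 54.681°, lon -6.716°): 342.2 km

Bravo, Alpha, Echo, Delta, Charlie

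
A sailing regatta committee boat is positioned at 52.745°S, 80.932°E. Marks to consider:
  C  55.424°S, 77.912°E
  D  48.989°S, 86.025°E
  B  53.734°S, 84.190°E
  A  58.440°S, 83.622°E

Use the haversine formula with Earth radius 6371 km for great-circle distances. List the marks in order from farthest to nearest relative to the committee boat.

A, D, C, B

Computing each great-circle distance from 52.745°S, 80.932°E:
A 58.440°S, 83.622°E: 655.3 km
D 48.989°S, 86.025°E: 549.4 km
C 55.424°S, 77.912°E: 357.1 km
B 53.734°S, 84.190°E: 243.1 km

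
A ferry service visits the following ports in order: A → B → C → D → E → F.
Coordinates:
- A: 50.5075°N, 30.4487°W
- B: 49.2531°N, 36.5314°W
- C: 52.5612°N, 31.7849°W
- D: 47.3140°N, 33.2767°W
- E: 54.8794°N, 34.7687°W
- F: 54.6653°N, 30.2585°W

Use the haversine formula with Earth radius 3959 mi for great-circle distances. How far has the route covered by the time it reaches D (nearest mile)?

Leg distances:
A→B: 284.3 mi  (cumulative 284.3 mi)
B→C: 308.1 mi  (cumulative 592.4 mi)
C→D: 368.6 mi  (cumulative 961.0 mi)
Cumulative distance at D ≈ 961 mi.

961 mi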